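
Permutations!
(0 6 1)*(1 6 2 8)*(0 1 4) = (0 2 8 4) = [2, 1, 8, 3, 0, 5, 6, 7, 4]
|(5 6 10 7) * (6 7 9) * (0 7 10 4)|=|(0 7 5 10 9 6 4)|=7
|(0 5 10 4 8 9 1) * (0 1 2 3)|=|(0 5 10 4 8 9 2 3)|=8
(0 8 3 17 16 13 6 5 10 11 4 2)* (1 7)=[8, 7, 0, 17, 2, 10, 5, 1, 3, 9, 11, 4, 12, 6, 14, 15, 13, 16]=(0 8 3 17 16 13 6 5 10 11 4 2)(1 7)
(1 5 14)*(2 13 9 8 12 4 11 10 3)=(1 5 14)(2 13 9 8 12 4 11 10 3)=[0, 5, 13, 2, 11, 14, 6, 7, 12, 8, 3, 10, 4, 9, 1]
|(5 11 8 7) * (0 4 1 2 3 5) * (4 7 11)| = 10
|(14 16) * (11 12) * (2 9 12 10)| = |(2 9 12 11 10)(14 16)| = 10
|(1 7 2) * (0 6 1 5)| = 6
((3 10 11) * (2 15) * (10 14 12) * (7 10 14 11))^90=((2 15)(3 11)(7 10)(12 14))^90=(15)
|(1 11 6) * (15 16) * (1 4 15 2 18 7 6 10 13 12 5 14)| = |(1 11 10 13 12 5 14)(2 18 7 6 4 15 16)| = 7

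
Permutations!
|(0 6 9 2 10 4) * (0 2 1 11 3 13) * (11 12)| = 24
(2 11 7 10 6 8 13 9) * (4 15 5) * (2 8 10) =[0, 1, 11, 3, 15, 4, 10, 2, 13, 8, 6, 7, 12, 9, 14, 5] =(2 11 7)(4 15 5)(6 10)(8 13 9)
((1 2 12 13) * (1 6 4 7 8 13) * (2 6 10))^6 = (1 10 7)(2 8 6)(4 12 13)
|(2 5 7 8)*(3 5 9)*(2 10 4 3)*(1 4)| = |(1 4 3 5 7 8 10)(2 9)| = 14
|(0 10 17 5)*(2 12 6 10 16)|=|(0 16 2 12 6 10 17 5)|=8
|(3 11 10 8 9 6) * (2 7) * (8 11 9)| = 6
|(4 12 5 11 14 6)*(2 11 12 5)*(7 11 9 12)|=6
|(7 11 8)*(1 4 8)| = 5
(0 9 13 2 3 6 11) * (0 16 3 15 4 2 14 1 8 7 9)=(1 8 7 9 13 14)(2 15 4)(3 6 11 16)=[0, 8, 15, 6, 2, 5, 11, 9, 7, 13, 10, 16, 12, 14, 1, 4, 3]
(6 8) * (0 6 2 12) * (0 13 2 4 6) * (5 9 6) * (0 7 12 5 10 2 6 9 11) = (0 7 12 13 6 8 4 10 2 5 11) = [7, 1, 5, 3, 10, 11, 8, 12, 4, 9, 2, 0, 13, 6]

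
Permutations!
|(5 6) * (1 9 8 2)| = 4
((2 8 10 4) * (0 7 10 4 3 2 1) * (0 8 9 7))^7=(1 8 4)(2 7 3 9 10)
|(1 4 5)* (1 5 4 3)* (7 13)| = 2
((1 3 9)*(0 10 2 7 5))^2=(0 2 5 10 7)(1 9 3)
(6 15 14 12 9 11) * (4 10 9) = (4 10 9 11 6 15 14 12) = [0, 1, 2, 3, 10, 5, 15, 7, 8, 11, 9, 6, 4, 13, 12, 14]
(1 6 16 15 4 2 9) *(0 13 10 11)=(0 13 10 11)(1 6 16 15 4 2 9)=[13, 6, 9, 3, 2, 5, 16, 7, 8, 1, 11, 0, 12, 10, 14, 4, 15]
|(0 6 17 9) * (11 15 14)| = 12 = |(0 6 17 9)(11 15 14)|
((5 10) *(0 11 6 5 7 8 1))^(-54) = (0 6 10 8)(1 11 5 7)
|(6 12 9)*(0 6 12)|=|(0 6)(9 12)|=2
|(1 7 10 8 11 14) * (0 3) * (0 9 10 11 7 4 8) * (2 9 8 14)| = 24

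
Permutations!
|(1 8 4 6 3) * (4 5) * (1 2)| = 7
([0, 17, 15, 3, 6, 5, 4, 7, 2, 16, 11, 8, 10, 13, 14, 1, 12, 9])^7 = (1 8 12 17 2 10 9 15 11 16)(4 6)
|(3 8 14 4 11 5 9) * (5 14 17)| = 15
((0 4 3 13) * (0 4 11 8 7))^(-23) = (0 11 8 7)(3 13 4)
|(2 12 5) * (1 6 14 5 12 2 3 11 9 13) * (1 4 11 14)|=12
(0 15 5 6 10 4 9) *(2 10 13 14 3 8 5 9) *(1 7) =[15, 7, 10, 8, 2, 6, 13, 1, 5, 0, 4, 11, 12, 14, 3, 9] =(0 15 9)(1 7)(2 10 4)(3 8 5 6 13 14)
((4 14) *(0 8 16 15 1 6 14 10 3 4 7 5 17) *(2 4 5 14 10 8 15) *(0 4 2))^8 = ((0 15 1 6 10 3 5 17 4 8 16)(7 14))^8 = (0 4 3 1 16 17 10 15 8 5 6)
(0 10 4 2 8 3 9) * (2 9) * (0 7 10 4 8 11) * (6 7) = [4, 1, 11, 2, 9, 5, 7, 10, 3, 6, 8, 0] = (0 4 9 6 7 10 8 3 2 11)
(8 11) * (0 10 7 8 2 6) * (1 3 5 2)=(0 10 7 8 11 1 3 5 2 6)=[10, 3, 6, 5, 4, 2, 0, 8, 11, 9, 7, 1]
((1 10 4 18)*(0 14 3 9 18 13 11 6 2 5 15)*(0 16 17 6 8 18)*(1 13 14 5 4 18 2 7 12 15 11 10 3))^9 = ((0 5 11 8 2 4 14 1 3 9)(6 7 12 15 16 17)(10 18 13))^9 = (18)(0 9 3 1 14 4 2 8 11 5)(6 15)(7 16)(12 17)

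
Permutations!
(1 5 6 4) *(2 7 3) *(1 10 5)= [0, 1, 7, 2, 10, 6, 4, 3, 8, 9, 5]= (2 7 3)(4 10 5 6)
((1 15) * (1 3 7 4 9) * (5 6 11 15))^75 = (1 11 7)(3 9 6)(4 5 15)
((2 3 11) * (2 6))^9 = ((2 3 11 6))^9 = (2 3 11 6)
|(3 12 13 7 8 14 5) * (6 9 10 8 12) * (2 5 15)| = |(2 5 3 6 9 10 8 14 15)(7 12 13)| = 9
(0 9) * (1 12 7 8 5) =(0 9)(1 12 7 8 5) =[9, 12, 2, 3, 4, 1, 6, 8, 5, 0, 10, 11, 7]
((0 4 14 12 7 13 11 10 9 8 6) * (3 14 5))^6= (0 7 6 12 8 14 9 3 10 5 11 4 13)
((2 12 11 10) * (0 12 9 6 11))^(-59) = ((0 12)(2 9 6 11 10))^(-59) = (0 12)(2 9 6 11 10)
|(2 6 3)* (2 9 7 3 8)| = 3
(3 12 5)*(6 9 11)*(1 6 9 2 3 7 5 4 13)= (1 6 2 3 12 4 13)(5 7)(9 11)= [0, 6, 3, 12, 13, 7, 2, 5, 8, 11, 10, 9, 4, 1]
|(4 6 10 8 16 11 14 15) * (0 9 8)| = |(0 9 8 16 11 14 15 4 6 10)| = 10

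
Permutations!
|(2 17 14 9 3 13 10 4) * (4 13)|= 6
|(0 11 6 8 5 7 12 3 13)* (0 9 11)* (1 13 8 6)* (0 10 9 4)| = |(0 10 9 11 1 13 4)(3 8 5 7 12)| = 35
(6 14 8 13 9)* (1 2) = (1 2)(6 14 8 13 9) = [0, 2, 1, 3, 4, 5, 14, 7, 13, 6, 10, 11, 12, 9, 8]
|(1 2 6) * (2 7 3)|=|(1 7 3 2 6)|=5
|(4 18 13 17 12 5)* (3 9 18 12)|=15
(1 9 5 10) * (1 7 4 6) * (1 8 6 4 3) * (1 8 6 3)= (1 9 5 10 7)(3 8)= [0, 9, 2, 8, 4, 10, 6, 1, 3, 5, 7]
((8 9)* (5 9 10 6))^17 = ((5 9 8 10 6))^17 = (5 8 6 9 10)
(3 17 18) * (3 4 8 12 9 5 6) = [0, 1, 2, 17, 8, 6, 3, 7, 12, 5, 10, 11, 9, 13, 14, 15, 16, 18, 4] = (3 17 18 4 8 12 9 5 6)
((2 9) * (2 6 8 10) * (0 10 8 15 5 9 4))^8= ((0 10 2 4)(5 9 6 15))^8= (15)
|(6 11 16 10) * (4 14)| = |(4 14)(6 11 16 10)| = 4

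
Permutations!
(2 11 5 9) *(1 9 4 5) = (1 9 2 11)(4 5) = [0, 9, 11, 3, 5, 4, 6, 7, 8, 2, 10, 1]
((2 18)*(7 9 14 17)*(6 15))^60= ((2 18)(6 15)(7 9 14 17))^60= (18)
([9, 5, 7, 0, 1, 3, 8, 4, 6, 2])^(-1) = [3, 4, 9, 5, 7, 1, 8, 2, 6, 0]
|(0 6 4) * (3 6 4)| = |(0 4)(3 6)| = 2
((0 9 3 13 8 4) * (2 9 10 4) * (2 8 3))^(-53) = (0 10 4)(2 9)(3 13)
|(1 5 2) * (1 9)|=4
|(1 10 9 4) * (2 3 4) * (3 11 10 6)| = |(1 6 3 4)(2 11 10 9)| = 4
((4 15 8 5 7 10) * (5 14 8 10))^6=((4 15 10)(5 7)(8 14))^6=(15)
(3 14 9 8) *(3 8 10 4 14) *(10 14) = [0, 1, 2, 3, 10, 5, 6, 7, 8, 14, 4, 11, 12, 13, 9] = (4 10)(9 14)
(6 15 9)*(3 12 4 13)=[0, 1, 2, 12, 13, 5, 15, 7, 8, 6, 10, 11, 4, 3, 14, 9]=(3 12 4 13)(6 15 9)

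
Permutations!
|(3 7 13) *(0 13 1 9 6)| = 7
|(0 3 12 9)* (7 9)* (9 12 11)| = |(0 3 11 9)(7 12)| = 4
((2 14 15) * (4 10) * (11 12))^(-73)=((2 14 15)(4 10)(11 12))^(-73)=(2 15 14)(4 10)(11 12)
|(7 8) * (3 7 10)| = |(3 7 8 10)| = 4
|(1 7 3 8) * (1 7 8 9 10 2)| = |(1 8 7 3 9 10 2)| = 7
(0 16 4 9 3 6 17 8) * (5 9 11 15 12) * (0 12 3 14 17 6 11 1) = [16, 0, 2, 11, 1, 9, 6, 7, 12, 14, 10, 15, 5, 13, 17, 3, 4, 8] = (0 16 4 1)(3 11 15)(5 9 14 17 8 12)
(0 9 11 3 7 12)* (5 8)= [9, 1, 2, 7, 4, 8, 6, 12, 5, 11, 10, 3, 0]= (0 9 11 3 7 12)(5 8)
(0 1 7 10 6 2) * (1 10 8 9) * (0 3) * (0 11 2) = [10, 7, 3, 11, 4, 5, 0, 8, 9, 1, 6, 2] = (0 10 6)(1 7 8 9)(2 3 11)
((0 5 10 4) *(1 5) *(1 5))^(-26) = ((0 5 10 4))^(-26) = (0 10)(4 5)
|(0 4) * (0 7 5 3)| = |(0 4 7 5 3)| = 5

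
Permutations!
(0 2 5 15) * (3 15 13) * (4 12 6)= (0 2 5 13 3 15)(4 12 6)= [2, 1, 5, 15, 12, 13, 4, 7, 8, 9, 10, 11, 6, 3, 14, 0]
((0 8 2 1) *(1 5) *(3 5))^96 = (8)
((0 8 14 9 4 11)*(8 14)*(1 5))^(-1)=(0 11 4 9 14)(1 5)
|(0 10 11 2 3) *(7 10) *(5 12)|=|(0 7 10 11 2 3)(5 12)|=6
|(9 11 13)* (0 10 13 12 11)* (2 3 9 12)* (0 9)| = |(0 10 13 12 11 2 3)| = 7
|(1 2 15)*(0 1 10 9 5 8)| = |(0 1 2 15 10 9 5 8)| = 8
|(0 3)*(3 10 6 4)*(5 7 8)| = |(0 10 6 4 3)(5 7 8)| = 15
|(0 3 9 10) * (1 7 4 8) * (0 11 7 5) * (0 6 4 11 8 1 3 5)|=|(0 5 6 4 1)(3 9 10 8)(7 11)|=20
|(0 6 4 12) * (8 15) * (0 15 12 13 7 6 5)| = 12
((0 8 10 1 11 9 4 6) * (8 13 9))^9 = (0 6 4 9 13)(1 11 8 10)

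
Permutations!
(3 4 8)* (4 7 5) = [0, 1, 2, 7, 8, 4, 6, 5, 3] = (3 7 5 4 8)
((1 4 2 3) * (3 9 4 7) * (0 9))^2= (0 4)(1 3 7)(2 9)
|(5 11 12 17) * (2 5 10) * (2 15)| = |(2 5 11 12 17 10 15)| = 7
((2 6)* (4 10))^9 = ((2 6)(4 10))^9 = (2 6)(4 10)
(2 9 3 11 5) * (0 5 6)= [5, 1, 9, 11, 4, 2, 0, 7, 8, 3, 10, 6]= (0 5 2 9 3 11 6)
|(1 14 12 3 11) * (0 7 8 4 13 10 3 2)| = |(0 7 8 4 13 10 3 11 1 14 12 2)| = 12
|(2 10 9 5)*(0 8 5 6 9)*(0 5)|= 6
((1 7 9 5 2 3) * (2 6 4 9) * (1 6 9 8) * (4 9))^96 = ((1 7 2 3 6 9 5 4 8))^96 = (1 5 3)(2 8 9)(4 6 7)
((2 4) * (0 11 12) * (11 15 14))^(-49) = ((0 15 14 11 12)(2 4))^(-49) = (0 15 14 11 12)(2 4)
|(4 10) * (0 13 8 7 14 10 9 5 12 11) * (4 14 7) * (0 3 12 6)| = |(0 13 8 4 9 5 6)(3 12 11)(10 14)| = 42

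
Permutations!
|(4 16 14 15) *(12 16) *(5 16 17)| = 7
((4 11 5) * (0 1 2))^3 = ((0 1 2)(4 11 5))^3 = (11)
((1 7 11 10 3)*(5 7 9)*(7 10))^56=((1 9 5 10 3)(7 11))^56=(11)(1 9 5 10 3)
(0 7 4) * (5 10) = (0 7 4)(5 10) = [7, 1, 2, 3, 0, 10, 6, 4, 8, 9, 5]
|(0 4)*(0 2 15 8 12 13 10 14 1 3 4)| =10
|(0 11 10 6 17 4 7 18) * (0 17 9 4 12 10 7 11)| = 9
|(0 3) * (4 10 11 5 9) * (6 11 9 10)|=|(0 3)(4 6 11 5 10 9)|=6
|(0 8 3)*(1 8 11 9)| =6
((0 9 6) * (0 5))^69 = (0 9 6 5)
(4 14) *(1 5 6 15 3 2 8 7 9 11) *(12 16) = (1 5 6 15 3 2 8 7 9 11)(4 14)(12 16) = [0, 5, 8, 2, 14, 6, 15, 9, 7, 11, 10, 1, 16, 13, 4, 3, 12]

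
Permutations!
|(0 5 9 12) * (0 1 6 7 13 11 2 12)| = |(0 5 9)(1 6 7 13 11 2 12)| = 21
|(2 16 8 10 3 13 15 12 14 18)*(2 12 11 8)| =|(2 16)(3 13 15 11 8 10)(12 14 18)| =6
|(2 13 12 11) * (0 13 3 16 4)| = 8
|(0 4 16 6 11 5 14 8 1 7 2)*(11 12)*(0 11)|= 35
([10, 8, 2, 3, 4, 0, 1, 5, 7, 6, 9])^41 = (0 10 9 6 1 8 7 5)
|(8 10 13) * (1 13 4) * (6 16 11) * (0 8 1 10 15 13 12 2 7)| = 24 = |(0 8 15 13 1 12 2 7)(4 10)(6 16 11)|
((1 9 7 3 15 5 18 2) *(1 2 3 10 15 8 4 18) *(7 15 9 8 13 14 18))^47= (1 5 15 9 10 7 4 8)(3 18 14 13)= ((1 8 4 7 10 9 15 5)(3 13 14 18))^47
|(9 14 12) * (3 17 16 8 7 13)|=|(3 17 16 8 7 13)(9 14 12)|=6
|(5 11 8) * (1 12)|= |(1 12)(5 11 8)|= 6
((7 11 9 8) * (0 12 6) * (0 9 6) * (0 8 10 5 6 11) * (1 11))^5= (0 12 8 7)(1 11)(5 6 9 10)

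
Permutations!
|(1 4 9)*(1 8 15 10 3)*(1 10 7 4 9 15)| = 6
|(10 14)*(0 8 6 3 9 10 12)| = 8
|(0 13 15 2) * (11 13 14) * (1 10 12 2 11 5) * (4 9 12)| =|(0 14 5 1 10 4 9 12 2)(11 13 15)| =9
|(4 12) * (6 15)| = |(4 12)(6 15)| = 2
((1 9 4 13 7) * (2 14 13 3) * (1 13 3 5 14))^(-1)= ((1 9 4 5 14 3 2)(7 13))^(-1)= (1 2 3 14 5 4 9)(7 13)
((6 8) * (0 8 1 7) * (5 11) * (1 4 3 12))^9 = (0 8 6 4 3 12 1 7)(5 11) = ((0 8 6 4 3 12 1 7)(5 11))^9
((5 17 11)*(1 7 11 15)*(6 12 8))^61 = ((1 7 11 5 17 15)(6 12 8))^61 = (1 7 11 5 17 15)(6 12 8)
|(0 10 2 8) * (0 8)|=3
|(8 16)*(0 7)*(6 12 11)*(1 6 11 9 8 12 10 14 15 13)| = 12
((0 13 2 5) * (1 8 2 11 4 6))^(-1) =(0 5 2 8 1 6 4 11 13)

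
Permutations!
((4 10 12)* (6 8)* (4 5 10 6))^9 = (12)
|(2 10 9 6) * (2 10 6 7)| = 5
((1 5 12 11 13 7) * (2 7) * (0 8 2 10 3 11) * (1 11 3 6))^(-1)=(0 12 5 1 6 10 13 11 7 2 8)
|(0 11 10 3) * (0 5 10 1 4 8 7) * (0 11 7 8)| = 15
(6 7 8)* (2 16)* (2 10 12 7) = (2 16 10 12 7 8 6) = [0, 1, 16, 3, 4, 5, 2, 8, 6, 9, 12, 11, 7, 13, 14, 15, 10]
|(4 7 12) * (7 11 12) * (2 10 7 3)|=|(2 10 7 3)(4 11 12)|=12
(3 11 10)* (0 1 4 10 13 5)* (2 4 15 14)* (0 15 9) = (0 1 9)(2 4 10 3 11 13 5 15 14) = [1, 9, 4, 11, 10, 15, 6, 7, 8, 0, 3, 13, 12, 5, 2, 14]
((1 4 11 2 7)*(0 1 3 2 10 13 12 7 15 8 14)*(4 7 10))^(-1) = (0 14 8 15 2 3 7 1)(4 11)(10 12 13)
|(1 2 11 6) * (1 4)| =|(1 2 11 6 4)| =5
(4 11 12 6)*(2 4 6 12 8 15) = (2 4 11 8 15) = [0, 1, 4, 3, 11, 5, 6, 7, 15, 9, 10, 8, 12, 13, 14, 2]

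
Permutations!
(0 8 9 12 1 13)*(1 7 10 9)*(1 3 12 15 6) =(0 8 3 12 7 10 9 15 6 1 13) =[8, 13, 2, 12, 4, 5, 1, 10, 3, 15, 9, 11, 7, 0, 14, 6]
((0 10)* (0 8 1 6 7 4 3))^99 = (0 1 4 10 6 3 8 7)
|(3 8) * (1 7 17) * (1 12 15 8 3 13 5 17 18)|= |(1 7 18)(5 17 12 15 8 13)|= 6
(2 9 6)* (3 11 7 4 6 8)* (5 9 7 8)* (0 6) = (0 6 2 7 4)(3 11 8)(5 9) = [6, 1, 7, 11, 0, 9, 2, 4, 3, 5, 10, 8]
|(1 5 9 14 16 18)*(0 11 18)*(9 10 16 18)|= 9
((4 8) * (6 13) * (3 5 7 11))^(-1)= (3 11 7 5)(4 8)(6 13)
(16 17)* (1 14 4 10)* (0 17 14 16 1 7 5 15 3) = (0 17 1 16 14 4 10 7 5 15 3) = [17, 16, 2, 0, 10, 15, 6, 5, 8, 9, 7, 11, 12, 13, 4, 3, 14, 1]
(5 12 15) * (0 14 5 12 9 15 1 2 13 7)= (0 14 5 9 15 12 1 2 13 7)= [14, 2, 13, 3, 4, 9, 6, 0, 8, 15, 10, 11, 1, 7, 5, 12]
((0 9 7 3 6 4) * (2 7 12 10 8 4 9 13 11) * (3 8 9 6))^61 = (0 8 2 13 4 7 11)(9 12 10)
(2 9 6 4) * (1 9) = [0, 9, 1, 3, 2, 5, 4, 7, 8, 6] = (1 9 6 4 2)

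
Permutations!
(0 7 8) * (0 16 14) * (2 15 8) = (0 7 2 15 8 16 14) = [7, 1, 15, 3, 4, 5, 6, 2, 16, 9, 10, 11, 12, 13, 0, 8, 14]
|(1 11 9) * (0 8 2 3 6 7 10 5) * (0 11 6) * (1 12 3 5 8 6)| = 11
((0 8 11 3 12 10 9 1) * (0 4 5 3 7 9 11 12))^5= (0 7 3 11 5 10 4 12 1 8 9)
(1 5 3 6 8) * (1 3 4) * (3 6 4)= [0, 5, 2, 4, 1, 3, 8, 7, 6]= (1 5 3 4)(6 8)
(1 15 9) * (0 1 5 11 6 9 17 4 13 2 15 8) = (0 1 8)(2 15 17 4 13)(5 11 6 9) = [1, 8, 15, 3, 13, 11, 9, 7, 0, 5, 10, 6, 12, 2, 14, 17, 16, 4]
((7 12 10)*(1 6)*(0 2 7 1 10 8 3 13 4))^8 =((0 2 7 12 8 3 13 4)(1 6 10))^8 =(13)(1 10 6)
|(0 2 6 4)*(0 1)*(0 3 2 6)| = |(0 6 4 1 3 2)| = 6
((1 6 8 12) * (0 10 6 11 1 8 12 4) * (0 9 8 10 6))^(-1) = (0 10 12 6)(1 11)(4 8 9)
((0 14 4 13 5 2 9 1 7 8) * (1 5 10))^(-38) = (0 4 10 7)(1 8 14 13)(2 9 5)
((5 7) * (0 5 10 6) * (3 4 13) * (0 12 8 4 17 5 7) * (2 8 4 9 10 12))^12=((0 7 12 4 13 3 17 5)(2 8 9 10 6))^12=(0 13)(2 9 6 8 10)(3 7)(4 5)(12 17)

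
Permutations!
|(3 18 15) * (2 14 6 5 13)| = |(2 14 6 5 13)(3 18 15)| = 15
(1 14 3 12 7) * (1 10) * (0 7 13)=(0 7 10 1 14 3 12 13)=[7, 14, 2, 12, 4, 5, 6, 10, 8, 9, 1, 11, 13, 0, 3]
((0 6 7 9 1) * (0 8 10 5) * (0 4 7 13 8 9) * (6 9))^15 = ((0 9 1 6 13 8 10 5 4 7))^15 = (0 8)(1 5)(4 6)(7 13)(9 10)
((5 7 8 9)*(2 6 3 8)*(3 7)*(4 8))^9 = (3 5 9 8 4)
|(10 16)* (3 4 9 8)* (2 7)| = 4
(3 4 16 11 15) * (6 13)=(3 4 16 11 15)(6 13)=[0, 1, 2, 4, 16, 5, 13, 7, 8, 9, 10, 15, 12, 6, 14, 3, 11]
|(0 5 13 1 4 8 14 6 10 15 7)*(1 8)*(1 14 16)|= |(0 5 13 8 16 1 4 14 6 10 15 7)|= 12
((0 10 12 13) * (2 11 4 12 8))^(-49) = (0 13 12 4 11 2 8 10)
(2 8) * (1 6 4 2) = (1 6 4 2 8) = [0, 6, 8, 3, 2, 5, 4, 7, 1]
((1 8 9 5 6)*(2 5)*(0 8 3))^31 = (0 3 1 6 5 2 9 8)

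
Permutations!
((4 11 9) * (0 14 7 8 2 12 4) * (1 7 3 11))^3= ((0 14 3 11 9)(1 7 8 2 12 4))^3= (0 11 14 9 3)(1 2)(4 8)(7 12)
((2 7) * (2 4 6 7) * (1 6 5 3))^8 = (1 7 5)(3 6 4)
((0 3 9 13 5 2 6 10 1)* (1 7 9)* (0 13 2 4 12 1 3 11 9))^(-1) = ((0 11 9 2 6 10 7)(1 13 5 4 12))^(-1) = (0 7 10 6 2 9 11)(1 12 4 5 13)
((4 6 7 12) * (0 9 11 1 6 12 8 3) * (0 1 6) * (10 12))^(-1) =((0 9 11 6 7 8 3 1)(4 10 12))^(-1) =(0 1 3 8 7 6 11 9)(4 12 10)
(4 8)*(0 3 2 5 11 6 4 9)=(0 3 2 5 11 6 4 8 9)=[3, 1, 5, 2, 8, 11, 4, 7, 9, 0, 10, 6]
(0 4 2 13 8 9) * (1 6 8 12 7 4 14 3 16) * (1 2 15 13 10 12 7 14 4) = (0 4 15 13 7 1 6 8 9)(2 10 12 14 3 16) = [4, 6, 10, 16, 15, 5, 8, 1, 9, 0, 12, 11, 14, 7, 3, 13, 2]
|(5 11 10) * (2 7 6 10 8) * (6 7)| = |(2 6 10 5 11 8)| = 6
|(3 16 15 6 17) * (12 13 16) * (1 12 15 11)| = |(1 12 13 16 11)(3 15 6 17)| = 20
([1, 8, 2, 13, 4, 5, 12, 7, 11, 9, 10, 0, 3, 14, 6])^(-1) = (0 11 8 1)(3 12 6 14 13)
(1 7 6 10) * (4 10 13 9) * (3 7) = [0, 3, 2, 7, 10, 5, 13, 6, 8, 4, 1, 11, 12, 9] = (1 3 7 6 13 9 4 10)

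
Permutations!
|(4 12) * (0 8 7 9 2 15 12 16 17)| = 10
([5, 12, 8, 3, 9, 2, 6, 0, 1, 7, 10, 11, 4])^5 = (0 12 5 4 2 9 8 7 1)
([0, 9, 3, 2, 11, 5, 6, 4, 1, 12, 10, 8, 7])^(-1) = (1 8 11 4 7 12 9)(2 3)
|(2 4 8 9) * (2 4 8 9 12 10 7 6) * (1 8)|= 14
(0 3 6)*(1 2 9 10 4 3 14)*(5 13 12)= (0 14 1 2 9 10 4 3 6)(5 13 12)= [14, 2, 9, 6, 3, 13, 0, 7, 8, 10, 4, 11, 5, 12, 1]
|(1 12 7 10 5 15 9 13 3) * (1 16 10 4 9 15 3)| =12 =|(1 12 7 4 9 13)(3 16 10 5)|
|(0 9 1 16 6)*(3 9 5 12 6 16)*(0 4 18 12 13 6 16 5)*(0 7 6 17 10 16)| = 30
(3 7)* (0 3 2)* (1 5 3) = (0 1 5 3 7 2) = [1, 5, 0, 7, 4, 3, 6, 2]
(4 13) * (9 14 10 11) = (4 13)(9 14 10 11) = [0, 1, 2, 3, 13, 5, 6, 7, 8, 14, 11, 9, 12, 4, 10]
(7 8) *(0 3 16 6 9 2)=(0 3 16 6 9 2)(7 8)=[3, 1, 0, 16, 4, 5, 9, 8, 7, 2, 10, 11, 12, 13, 14, 15, 6]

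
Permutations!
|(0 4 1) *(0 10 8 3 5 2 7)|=9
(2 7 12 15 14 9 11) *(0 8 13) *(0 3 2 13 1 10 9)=[8, 10, 7, 2, 4, 5, 6, 12, 1, 11, 9, 13, 15, 3, 0, 14]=(0 8 1 10 9 11 13 3 2 7 12 15 14)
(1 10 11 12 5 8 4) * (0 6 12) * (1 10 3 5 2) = (0 6 12 2 1 3 5 8 4 10 11) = [6, 3, 1, 5, 10, 8, 12, 7, 4, 9, 11, 0, 2]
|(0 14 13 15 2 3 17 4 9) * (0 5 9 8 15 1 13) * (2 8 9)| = |(0 14)(1 13)(2 3 17 4 9 5)(8 15)| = 6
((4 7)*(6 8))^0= ((4 7)(6 8))^0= (8)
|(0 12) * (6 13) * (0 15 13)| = |(0 12 15 13 6)| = 5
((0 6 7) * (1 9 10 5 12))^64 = (0 6 7)(1 12 5 10 9)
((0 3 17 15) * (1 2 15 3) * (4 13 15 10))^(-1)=(0 15 13 4 10 2 1)(3 17)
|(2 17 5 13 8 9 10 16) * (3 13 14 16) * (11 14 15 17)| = |(2 11 14 16)(3 13 8 9 10)(5 15 17)| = 60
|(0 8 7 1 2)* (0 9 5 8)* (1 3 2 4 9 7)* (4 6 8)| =|(1 6 8)(2 7 3)(4 9 5)| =3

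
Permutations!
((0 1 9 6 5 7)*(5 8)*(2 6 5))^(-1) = (0 7 5 9 1)(2 8 6)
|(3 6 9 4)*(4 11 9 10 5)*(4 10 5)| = 10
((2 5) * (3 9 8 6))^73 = ((2 5)(3 9 8 6))^73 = (2 5)(3 9 8 6)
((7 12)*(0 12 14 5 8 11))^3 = (0 14 11 7 8 12 5)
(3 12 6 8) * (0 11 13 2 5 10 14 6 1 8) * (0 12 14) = (0 11 13 2 5 10)(1 8 3 14 6 12) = [11, 8, 5, 14, 4, 10, 12, 7, 3, 9, 0, 13, 1, 2, 6]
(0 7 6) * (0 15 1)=(0 7 6 15 1)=[7, 0, 2, 3, 4, 5, 15, 6, 8, 9, 10, 11, 12, 13, 14, 1]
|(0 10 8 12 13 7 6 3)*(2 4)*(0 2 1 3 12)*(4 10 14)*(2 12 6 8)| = 18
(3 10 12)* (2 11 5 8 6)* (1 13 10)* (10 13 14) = (1 14 10 12 3)(2 11 5 8 6) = [0, 14, 11, 1, 4, 8, 2, 7, 6, 9, 12, 5, 3, 13, 10]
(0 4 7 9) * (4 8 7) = [8, 1, 2, 3, 4, 5, 6, 9, 7, 0] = (0 8 7 9)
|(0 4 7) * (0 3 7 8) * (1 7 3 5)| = |(0 4 8)(1 7 5)| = 3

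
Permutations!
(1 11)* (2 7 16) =(1 11)(2 7 16) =[0, 11, 7, 3, 4, 5, 6, 16, 8, 9, 10, 1, 12, 13, 14, 15, 2]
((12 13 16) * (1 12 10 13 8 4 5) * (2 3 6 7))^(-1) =((1 12 8 4 5)(2 3 6 7)(10 13 16))^(-1) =(1 5 4 8 12)(2 7 6 3)(10 16 13)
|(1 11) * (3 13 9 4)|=|(1 11)(3 13 9 4)|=4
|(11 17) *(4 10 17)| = |(4 10 17 11)| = 4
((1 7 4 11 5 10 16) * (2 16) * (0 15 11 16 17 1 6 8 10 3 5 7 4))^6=(0 11)(1 2 8 16)(4 17 10 6)(7 15)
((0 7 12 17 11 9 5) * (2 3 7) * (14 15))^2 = ((0 2 3 7 12 17 11 9 5)(14 15))^2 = (0 3 12 11 5 2 7 17 9)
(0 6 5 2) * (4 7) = [6, 1, 0, 3, 7, 2, 5, 4] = (0 6 5 2)(4 7)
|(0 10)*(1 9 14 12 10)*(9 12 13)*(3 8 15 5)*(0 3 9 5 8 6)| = 12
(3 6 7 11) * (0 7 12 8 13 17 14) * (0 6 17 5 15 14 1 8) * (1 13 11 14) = (0 7 14 6 12)(1 8 11 3 17 13 5 15) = [7, 8, 2, 17, 4, 15, 12, 14, 11, 9, 10, 3, 0, 5, 6, 1, 16, 13]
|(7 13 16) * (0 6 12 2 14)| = 15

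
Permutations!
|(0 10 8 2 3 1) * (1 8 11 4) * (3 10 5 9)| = |(0 5 9 3 8 2 10 11 4 1)| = 10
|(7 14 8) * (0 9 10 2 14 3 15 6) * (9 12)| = |(0 12 9 10 2 14 8 7 3 15 6)| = 11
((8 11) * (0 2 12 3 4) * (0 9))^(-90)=(12)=((0 2 12 3 4 9)(8 11))^(-90)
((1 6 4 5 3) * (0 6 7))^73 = (0 5 7 4 1 6 3)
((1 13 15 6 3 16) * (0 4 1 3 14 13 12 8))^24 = ((0 4 1 12 8)(3 16)(6 14 13 15))^24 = (16)(0 8 12 1 4)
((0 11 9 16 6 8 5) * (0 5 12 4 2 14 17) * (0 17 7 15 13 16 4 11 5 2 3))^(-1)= (17)(0 3 4 9 11 12 8 6 16 13 15 7 14 2 5)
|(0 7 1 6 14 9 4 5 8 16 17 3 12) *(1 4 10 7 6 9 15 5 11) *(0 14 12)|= 30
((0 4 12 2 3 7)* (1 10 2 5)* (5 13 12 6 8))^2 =((0 4 6 8 5 1 10 2 3 7)(12 13))^2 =(13)(0 6 5 10 3)(1 2 7 4 8)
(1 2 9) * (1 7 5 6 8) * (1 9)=(1 2)(5 6 8 9 7)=[0, 2, 1, 3, 4, 6, 8, 5, 9, 7]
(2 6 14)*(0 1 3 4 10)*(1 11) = (0 11 1 3 4 10)(2 6 14) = [11, 3, 6, 4, 10, 5, 14, 7, 8, 9, 0, 1, 12, 13, 2]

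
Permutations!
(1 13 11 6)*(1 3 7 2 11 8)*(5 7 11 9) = (1 13 8)(2 9 5 7)(3 11 6) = [0, 13, 9, 11, 4, 7, 3, 2, 1, 5, 10, 6, 12, 8]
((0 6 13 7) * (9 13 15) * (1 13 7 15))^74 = (0 15 6 9 1 7 13)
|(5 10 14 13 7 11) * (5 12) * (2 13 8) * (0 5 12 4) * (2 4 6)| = 30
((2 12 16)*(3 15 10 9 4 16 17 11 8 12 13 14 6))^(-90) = (8 17)(11 12)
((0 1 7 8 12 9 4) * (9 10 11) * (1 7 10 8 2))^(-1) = ((0 7 2 1 10 11 9 4)(8 12))^(-1) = (0 4 9 11 10 1 2 7)(8 12)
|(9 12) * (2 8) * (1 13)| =2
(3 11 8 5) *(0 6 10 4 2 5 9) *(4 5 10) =[6, 1, 10, 11, 2, 3, 4, 7, 9, 0, 5, 8] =(0 6 4 2 10 5 3 11 8 9)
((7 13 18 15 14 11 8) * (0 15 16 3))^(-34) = (0 13 14 16 8)(3 7 15 18 11)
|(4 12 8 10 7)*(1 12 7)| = 4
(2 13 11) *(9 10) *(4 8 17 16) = (2 13 11)(4 8 17 16)(9 10) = [0, 1, 13, 3, 8, 5, 6, 7, 17, 10, 9, 2, 12, 11, 14, 15, 4, 16]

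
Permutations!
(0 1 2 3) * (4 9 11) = (0 1 2 3)(4 9 11) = [1, 2, 3, 0, 9, 5, 6, 7, 8, 11, 10, 4]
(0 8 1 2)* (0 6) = (0 8 1 2 6) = [8, 2, 6, 3, 4, 5, 0, 7, 1]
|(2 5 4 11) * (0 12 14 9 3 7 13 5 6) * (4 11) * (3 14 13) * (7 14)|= 28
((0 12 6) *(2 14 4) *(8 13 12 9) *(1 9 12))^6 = (14)(1 8)(9 13)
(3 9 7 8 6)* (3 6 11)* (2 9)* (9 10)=(2 10 9 7 8 11 3)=[0, 1, 10, 2, 4, 5, 6, 8, 11, 7, 9, 3]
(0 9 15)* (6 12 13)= [9, 1, 2, 3, 4, 5, 12, 7, 8, 15, 10, 11, 13, 6, 14, 0]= (0 9 15)(6 12 13)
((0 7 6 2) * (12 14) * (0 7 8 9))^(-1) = ((0 8 9)(2 7 6)(12 14))^(-1) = (0 9 8)(2 6 7)(12 14)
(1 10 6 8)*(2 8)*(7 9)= (1 10 6 2 8)(7 9)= [0, 10, 8, 3, 4, 5, 2, 9, 1, 7, 6]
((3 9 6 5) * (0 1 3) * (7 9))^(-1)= ((0 1 3 7 9 6 5))^(-1)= (0 5 6 9 7 3 1)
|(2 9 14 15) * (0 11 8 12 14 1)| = 9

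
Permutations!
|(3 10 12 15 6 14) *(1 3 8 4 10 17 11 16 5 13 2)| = |(1 3 17 11 16 5 13 2)(4 10 12 15 6 14 8)| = 56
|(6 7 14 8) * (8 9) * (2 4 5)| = 15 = |(2 4 5)(6 7 14 9 8)|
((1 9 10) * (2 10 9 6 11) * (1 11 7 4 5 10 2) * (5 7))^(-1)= (1 11 10 5 6)(4 7)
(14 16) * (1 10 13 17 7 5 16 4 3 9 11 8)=[0, 10, 2, 9, 3, 16, 6, 5, 1, 11, 13, 8, 12, 17, 4, 15, 14, 7]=(1 10 13 17 7 5 16 14 4 3 9 11 8)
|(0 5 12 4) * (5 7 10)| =6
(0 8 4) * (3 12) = (0 8 4)(3 12) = [8, 1, 2, 12, 0, 5, 6, 7, 4, 9, 10, 11, 3]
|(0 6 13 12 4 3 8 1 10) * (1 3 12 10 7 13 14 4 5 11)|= |(0 6 14 4 12 5 11 1 7 13 10)(3 8)|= 22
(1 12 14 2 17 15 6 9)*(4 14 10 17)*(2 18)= (1 12 10 17 15 6 9)(2 4 14 18)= [0, 12, 4, 3, 14, 5, 9, 7, 8, 1, 17, 11, 10, 13, 18, 6, 16, 15, 2]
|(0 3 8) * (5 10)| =6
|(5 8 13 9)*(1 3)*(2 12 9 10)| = 14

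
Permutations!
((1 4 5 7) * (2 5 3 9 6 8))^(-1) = (1 7 5 2 8 6 9 3 4)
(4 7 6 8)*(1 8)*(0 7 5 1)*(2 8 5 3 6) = [7, 5, 8, 6, 3, 1, 0, 2, 4] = (0 7 2 8 4 3 6)(1 5)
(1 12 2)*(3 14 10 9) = [0, 12, 1, 14, 4, 5, 6, 7, 8, 3, 9, 11, 2, 13, 10] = (1 12 2)(3 14 10 9)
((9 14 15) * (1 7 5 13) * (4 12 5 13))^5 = (1 13 7)(4 5 12)(9 15 14)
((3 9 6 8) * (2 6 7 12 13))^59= ((2 6 8 3 9 7 12 13))^59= (2 3 12 6 9 13 8 7)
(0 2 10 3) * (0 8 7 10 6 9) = (0 2 6 9)(3 8 7 10) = [2, 1, 6, 8, 4, 5, 9, 10, 7, 0, 3]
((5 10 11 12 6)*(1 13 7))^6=(13)(5 10 11 12 6)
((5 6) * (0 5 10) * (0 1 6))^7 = ((0 5)(1 6 10))^7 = (0 5)(1 6 10)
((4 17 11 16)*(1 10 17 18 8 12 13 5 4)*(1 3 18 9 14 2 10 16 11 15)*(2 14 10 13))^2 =((1 16 3 18 8 12 2 13 5 4 9 10 17 15))^2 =(1 3 8 2 5 9 17)(4 10 15 16 18 12 13)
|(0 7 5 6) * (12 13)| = 4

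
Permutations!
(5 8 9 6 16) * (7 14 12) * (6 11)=(5 8 9 11 6 16)(7 14 12)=[0, 1, 2, 3, 4, 8, 16, 14, 9, 11, 10, 6, 7, 13, 12, 15, 5]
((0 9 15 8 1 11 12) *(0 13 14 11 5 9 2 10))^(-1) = ((0 2 10)(1 5 9 15 8)(11 12 13 14))^(-1) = (0 10 2)(1 8 15 9 5)(11 14 13 12)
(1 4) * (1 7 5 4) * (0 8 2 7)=(0 8 2 7 5 4)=[8, 1, 7, 3, 0, 4, 6, 5, 2]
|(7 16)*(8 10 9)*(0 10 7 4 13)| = 8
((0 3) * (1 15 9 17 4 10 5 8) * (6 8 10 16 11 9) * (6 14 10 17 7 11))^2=((0 3)(1 15 14 10 5 17 4 16 6 8)(7 11 9))^2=(1 14 5 4 6)(7 9 11)(8 15 10 17 16)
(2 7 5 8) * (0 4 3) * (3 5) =(0 4 5 8 2 7 3) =[4, 1, 7, 0, 5, 8, 6, 3, 2]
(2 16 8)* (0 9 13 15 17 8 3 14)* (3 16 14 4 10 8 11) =(0 9 13 15 17 11 3 4 10 8 2 14) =[9, 1, 14, 4, 10, 5, 6, 7, 2, 13, 8, 3, 12, 15, 0, 17, 16, 11]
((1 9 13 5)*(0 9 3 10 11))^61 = (0 3 13 11 1 9 10 5) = ((0 9 13 5 1 3 10 11))^61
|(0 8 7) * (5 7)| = |(0 8 5 7)| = 4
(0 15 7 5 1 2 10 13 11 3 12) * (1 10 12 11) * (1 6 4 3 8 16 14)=(0 15 7 5 10 13 6 4 3 11 8 16 14 1 2 12)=[15, 2, 12, 11, 3, 10, 4, 5, 16, 9, 13, 8, 0, 6, 1, 7, 14]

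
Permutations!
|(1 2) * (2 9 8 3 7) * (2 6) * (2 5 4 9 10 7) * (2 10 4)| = 10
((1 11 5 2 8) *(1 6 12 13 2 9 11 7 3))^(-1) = (1 3 7)(2 13 12 6 8)(5 11 9)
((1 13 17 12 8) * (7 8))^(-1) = (1 8 7 12 17 13)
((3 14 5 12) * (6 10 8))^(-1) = (3 12 5 14)(6 8 10)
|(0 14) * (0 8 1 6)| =5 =|(0 14 8 1 6)|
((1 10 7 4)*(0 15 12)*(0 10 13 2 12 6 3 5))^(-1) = ((0 15 6 3 5)(1 13 2 12 10 7 4))^(-1) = (0 5 3 6 15)(1 4 7 10 12 2 13)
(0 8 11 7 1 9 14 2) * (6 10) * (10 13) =(0 8 11 7 1 9 14 2)(6 13 10) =[8, 9, 0, 3, 4, 5, 13, 1, 11, 14, 6, 7, 12, 10, 2]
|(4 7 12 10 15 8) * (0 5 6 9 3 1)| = 6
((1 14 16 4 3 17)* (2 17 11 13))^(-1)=((1 14 16 4 3 11 13 2 17))^(-1)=(1 17 2 13 11 3 4 16 14)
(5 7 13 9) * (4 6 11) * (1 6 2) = (1 6 11 4 2)(5 7 13 9) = [0, 6, 1, 3, 2, 7, 11, 13, 8, 5, 10, 4, 12, 9]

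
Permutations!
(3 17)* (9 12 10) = (3 17)(9 12 10) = [0, 1, 2, 17, 4, 5, 6, 7, 8, 12, 9, 11, 10, 13, 14, 15, 16, 3]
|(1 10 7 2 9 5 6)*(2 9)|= 6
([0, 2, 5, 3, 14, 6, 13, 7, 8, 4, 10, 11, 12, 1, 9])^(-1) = [0, 13, 1, 3, 9, 2, 5, 7, 8, 14, 10, 11, 12, 6, 4]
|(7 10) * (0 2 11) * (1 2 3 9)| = 6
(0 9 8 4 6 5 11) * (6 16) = (0 9 8 4 16 6 5 11) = [9, 1, 2, 3, 16, 11, 5, 7, 4, 8, 10, 0, 12, 13, 14, 15, 6]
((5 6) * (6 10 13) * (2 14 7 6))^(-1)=((2 14 7 6 5 10 13))^(-1)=(2 13 10 5 6 7 14)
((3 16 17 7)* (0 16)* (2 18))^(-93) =(0 17 3 16 7)(2 18)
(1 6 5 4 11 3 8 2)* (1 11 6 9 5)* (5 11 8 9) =(1 5 4 6)(2 8)(3 9 11) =[0, 5, 8, 9, 6, 4, 1, 7, 2, 11, 10, 3]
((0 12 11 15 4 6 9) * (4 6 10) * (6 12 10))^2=(0 4 9 10 6)(11 12 15)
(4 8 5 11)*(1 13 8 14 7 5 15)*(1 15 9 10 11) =(15)(1 13 8 9 10 11 4 14 7 5) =[0, 13, 2, 3, 14, 1, 6, 5, 9, 10, 11, 4, 12, 8, 7, 15]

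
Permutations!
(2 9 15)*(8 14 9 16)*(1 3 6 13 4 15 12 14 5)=(1 3 6 13 4 15 2 16 8 5)(9 12 14)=[0, 3, 16, 6, 15, 1, 13, 7, 5, 12, 10, 11, 14, 4, 9, 2, 8]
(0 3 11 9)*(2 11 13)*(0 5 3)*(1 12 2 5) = (1 12 2 11 9)(3 13 5) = [0, 12, 11, 13, 4, 3, 6, 7, 8, 1, 10, 9, 2, 5]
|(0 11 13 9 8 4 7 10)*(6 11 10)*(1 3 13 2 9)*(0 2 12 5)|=33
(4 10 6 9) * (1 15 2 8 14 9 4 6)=(1 15 2 8 14 9 6 4 10)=[0, 15, 8, 3, 10, 5, 4, 7, 14, 6, 1, 11, 12, 13, 9, 2]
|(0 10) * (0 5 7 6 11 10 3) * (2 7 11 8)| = 12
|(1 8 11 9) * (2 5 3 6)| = |(1 8 11 9)(2 5 3 6)| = 4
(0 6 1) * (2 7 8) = (0 6 1)(2 7 8) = [6, 0, 7, 3, 4, 5, 1, 8, 2]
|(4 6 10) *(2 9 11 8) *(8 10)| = |(2 9 11 10 4 6 8)| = 7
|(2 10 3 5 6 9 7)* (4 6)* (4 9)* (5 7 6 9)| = 12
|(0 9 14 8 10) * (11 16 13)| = 15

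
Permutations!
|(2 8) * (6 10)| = 2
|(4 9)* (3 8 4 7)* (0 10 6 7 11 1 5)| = 11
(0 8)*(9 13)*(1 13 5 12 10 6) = (0 8)(1 13 9 5 12 10 6) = [8, 13, 2, 3, 4, 12, 1, 7, 0, 5, 6, 11, 10, 9]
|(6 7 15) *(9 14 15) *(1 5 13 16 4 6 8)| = |(1 5 13 16 4 6 7 9 14 15 8)| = 11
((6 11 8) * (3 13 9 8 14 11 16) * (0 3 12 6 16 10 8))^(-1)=(0 9 13 3)(6 12 16 8 10)(11 14)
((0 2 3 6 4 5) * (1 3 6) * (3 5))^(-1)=(0 5 1 3 4 6 2)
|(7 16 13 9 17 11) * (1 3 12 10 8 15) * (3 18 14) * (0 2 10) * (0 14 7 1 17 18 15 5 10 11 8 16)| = |(0 2 11 1 15 17 8 5 10 16 13 9 18 7)(3 12 14)| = 42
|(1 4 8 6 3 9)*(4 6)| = 4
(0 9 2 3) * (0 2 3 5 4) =[9, 1, 5, 2, 0, 4, 6, 7, 8, 3] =(0 9 3 2 5 4)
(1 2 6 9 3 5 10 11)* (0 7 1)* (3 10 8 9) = (0 7 1 2 6 3 5 8 9 10 11) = [7, 2, 6, 5, 4, 8, 3, 1, 9, 10, 11, 0]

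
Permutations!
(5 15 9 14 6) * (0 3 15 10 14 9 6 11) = (0 3 15 6 5 10 14 11) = [3, 1, 2, 15, 4, 10, 5, 7, 8, 9, 14, 0, 12, 13, 11, 6]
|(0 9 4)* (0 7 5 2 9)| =|(2 9 4 7 5)| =5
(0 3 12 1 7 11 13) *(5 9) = (0 3 12 1 7 11 13)(5 9) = [3, 7, 2, 12, 4, 9, 6, 11, 8, 5, 10, 13, 1, 0]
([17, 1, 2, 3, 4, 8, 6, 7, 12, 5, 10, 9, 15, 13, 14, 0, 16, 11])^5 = [8, 1, 2, 3, 4, 17, 6, 7, 11, 0, 10, 15, 9, 13, 14, 5, 16, 12]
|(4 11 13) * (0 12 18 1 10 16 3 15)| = 24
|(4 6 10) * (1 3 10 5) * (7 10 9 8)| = 9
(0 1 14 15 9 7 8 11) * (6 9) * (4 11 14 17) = (0 1 17 4 11)(6 9 7 8 14 15) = [1, 17, 2, 3, 11, 5, 9, 8, 14, 7, 10, 0, 12, 13, 15, 6, 16, 4]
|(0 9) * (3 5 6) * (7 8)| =|(0 9)(3 5 6)(7 8)| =6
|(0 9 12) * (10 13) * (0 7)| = 4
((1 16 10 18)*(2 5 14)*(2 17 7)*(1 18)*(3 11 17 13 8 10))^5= (18)(1 7 8 11 14 16 2 10 17 13 3 5)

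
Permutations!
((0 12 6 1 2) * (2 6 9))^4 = (12)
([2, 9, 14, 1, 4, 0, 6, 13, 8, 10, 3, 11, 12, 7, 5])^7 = [5, 3, 0, 10, 4, 14, 6, 13, 8, 1, 9, 11, 12, 7, 2]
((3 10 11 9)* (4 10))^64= (3 9 11 10 4)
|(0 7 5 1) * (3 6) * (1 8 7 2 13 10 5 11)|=18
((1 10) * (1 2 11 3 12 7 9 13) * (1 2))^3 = ((1 10)(2 11 3 12 7 9 13))^3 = (1 10)(2 12 13 3 9 11 7)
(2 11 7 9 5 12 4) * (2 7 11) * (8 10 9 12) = (4 7 12)(5 8 10 9) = [0, 1, 2, 3, 7, 8, 6, 12, 10, 5, 9, 11, 4]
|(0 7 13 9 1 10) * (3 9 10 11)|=4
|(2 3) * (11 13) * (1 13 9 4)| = 10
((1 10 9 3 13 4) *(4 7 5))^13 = ((1 10 9 3 13 7 5 4))^13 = (1 7 9 4 13 10 5 3)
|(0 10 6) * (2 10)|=|(0 2 10 6)|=4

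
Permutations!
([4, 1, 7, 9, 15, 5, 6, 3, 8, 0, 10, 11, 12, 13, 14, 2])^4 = [7, 1, 0, 15, 3, 5, 6, 4, 8, 2, 10, 11, 12, 13, 14, 9]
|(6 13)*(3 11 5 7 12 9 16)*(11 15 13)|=10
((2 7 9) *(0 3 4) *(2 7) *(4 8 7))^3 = ((0 3 8 7 9 4))^3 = (0 7)(3 9)(4 8)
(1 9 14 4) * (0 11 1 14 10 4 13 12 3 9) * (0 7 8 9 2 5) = (0 11 1 7 8 9 10 4 14 13 12 3 2 5) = [11, 7, 5, 2, 14, 0, 6, 8, 9, 10, 4, 1, 3, 12, 13]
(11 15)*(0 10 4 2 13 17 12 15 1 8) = (0 10 4 2 13 17 12 15 11 1 8) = [10, 8, 13, 3, 2, 5, 6, 7, 0, 9, 4, 1, 15, 17, 14, 11, 16, 12]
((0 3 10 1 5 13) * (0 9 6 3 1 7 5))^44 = ((0 1)(3 10 7 5 13 9 6))^44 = (3 7 13 6 10 5 9)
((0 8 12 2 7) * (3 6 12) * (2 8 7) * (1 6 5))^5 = ((0 7)(1 6 12 8 3 5))^5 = (0 7)(1 5 3 8 12 6)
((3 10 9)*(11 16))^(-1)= (3 9 10)(11 16)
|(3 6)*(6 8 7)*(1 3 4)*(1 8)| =4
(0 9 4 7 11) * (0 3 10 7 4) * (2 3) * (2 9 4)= (0 4 2 3 10 7 11 9)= [4, 1, 3, 10, 2, 5, 6, 11, 8, 0, 7, 9]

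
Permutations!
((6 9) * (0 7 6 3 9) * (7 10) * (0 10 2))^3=(10)(0 2)(3 9)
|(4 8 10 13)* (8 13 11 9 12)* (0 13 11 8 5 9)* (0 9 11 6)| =4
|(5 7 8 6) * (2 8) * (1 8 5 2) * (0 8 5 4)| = |(0 8 6 2 4)(1 5 7)| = 15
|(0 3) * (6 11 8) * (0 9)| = |(0 3 9)(6 11 8)| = 3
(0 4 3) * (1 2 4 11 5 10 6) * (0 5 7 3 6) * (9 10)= (0 11 7 3 5 9 10)(1 2 4 6)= [11, 2, 4, 5, 6, 9, 1, 3, 8, 10, 0, 7]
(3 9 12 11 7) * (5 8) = (3 9 12 11 7)(5 8) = [0, 1, 2, 9, 4, 8, 6, 3, 5, 12, 10, 7, 11]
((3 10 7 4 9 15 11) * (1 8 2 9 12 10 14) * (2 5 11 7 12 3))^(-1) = (1 14 3 4 7 15 9 2 11 5 8)(10 12)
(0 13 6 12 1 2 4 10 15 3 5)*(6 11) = [13, 2, 4, 5, 10, 0, 12, 7, 8, 9, 15, 6, 1, 11, 14, 3] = (0 13 11 6 12 1 2 4 10 15 3 5)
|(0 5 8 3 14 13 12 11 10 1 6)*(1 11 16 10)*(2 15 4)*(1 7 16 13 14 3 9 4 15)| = 8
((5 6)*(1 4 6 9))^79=(1 9 5 6 4)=((1 4 6 5 9))^79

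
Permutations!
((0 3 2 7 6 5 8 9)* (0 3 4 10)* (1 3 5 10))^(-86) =((0 4 1 3 2 7 6 10)(5 8 9))^(-86) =(0 1 2 6)(3 7 10 4)(5 8 9)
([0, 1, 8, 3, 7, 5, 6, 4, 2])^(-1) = [0, 1, 8, 3, 7, 5, 6, 4, 2]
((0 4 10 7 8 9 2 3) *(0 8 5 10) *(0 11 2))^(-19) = ((0 4 11 2 3 8 9)(5 10 7))^(-19) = (0 11 3 9 4 2 8)(5 7 10)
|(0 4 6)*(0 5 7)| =5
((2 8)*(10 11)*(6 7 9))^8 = (11)(6 9 7)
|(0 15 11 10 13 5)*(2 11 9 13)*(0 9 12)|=3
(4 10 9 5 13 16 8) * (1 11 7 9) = [0, 11, 2, 3, 10, 13, 6, 9, 4, 5, 1, 7, 12, 16, 14, 15, 8] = (1 11 7 9 5 13 16 8 4 10)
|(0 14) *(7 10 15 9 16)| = 10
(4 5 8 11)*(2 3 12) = (2 3 12)(4 5 8 11) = [0, 1, 3, 12, 5, 8, 6, 7, 11, 9, 10, 4, 2]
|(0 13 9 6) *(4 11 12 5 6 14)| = |(0 13 9 14 4 11 12 5 6)| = 9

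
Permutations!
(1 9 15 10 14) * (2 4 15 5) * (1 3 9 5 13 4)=(1 5 2)(3 9 13 4 15 10 14)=[0, 5, 1, 9, 15, 2, 6, 7, 8, 13, 14, 11, 12, 4, 3, 10]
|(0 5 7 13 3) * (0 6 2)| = 7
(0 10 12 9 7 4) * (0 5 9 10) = (4 5 9 7)(10 12) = [0, 1, 2, 3, 5, 9, 6, 4, 8, 7, 12, 11, 10]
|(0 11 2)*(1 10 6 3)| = 12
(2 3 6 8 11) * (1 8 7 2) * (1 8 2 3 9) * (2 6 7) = [0, 6, 9, 7, 4, 5, 2, 3, 11, 1, 10, 8] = (1 6 2 9)(3 7)(8 11)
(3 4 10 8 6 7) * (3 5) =(3 4 10 8 6 7 5) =[0, 1, 2, 4, 10, 3, 7, 5, 6, 9, 8]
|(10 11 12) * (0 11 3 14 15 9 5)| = 9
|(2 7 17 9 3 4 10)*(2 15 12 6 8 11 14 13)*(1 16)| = |(1 16)(2 7 17 9 3 4 10 15 12 6 8 11 14 13)| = 14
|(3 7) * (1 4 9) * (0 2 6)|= |(0 2 6)(1 4 9)(3 7)|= 6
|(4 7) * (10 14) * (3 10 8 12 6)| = 6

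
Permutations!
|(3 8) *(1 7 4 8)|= |(1 7 4 8 3)|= 5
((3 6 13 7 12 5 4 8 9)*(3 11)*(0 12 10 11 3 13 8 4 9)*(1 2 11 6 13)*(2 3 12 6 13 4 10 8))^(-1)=(0 8 7 13 10 4 3 1 11 2 6)(5 12 9)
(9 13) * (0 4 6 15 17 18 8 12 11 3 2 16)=(0 4 6 15 17 18 8 12 11 3 2 16)(9 13)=[4, 1, 16, 2, 6, 5, 15, 7, 12, 13, 10, 3, 11, 9, 14, 17, 0, 18, 8]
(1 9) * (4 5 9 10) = (1 10 4 5 9) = [0, 10, 2, 3, 5, 9, 6, 7, 8, 1, 4]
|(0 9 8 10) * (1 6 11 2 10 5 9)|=|(0 1 6 11 2 10)(5 9 8)|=6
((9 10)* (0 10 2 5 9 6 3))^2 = (0 6)(2 9 5)(3 10)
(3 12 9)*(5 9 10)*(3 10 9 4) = (3 12 9 10 5 4) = [0, 1, 2, 12, 3, 4, 6, 7, 8, 10, 5, 11, 9]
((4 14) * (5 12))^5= ((4 14)(5 12))^5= (4 14)(5 12)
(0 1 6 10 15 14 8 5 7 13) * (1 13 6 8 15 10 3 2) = (0 13)(1 8 5 7 6 3 2)(14 15) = [13, 8, 1, 2, 4, 7, 3, 6, 5, 9, 10, 11, 12, 0, 15, 14]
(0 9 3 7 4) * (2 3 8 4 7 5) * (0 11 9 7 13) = [7, 1, 3, 5, 11, 2, 6, 13, 4, 8, 10, 9, 12, 0] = (0 7 13)(2 3 5)(4 11 9 8)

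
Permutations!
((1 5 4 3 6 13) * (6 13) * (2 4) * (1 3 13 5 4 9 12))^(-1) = (1 12 9 2 5 3 13 4)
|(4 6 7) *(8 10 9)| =3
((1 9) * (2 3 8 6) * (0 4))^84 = (9)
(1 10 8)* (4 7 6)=(1 10 8)(4 7 6)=[0, 10, 2, 3, 7, 5, 4, 6, 1, 9, 8]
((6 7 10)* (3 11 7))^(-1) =(3 6 10 7 11)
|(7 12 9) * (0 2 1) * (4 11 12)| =|(0 2 1)(4 11 12 9 7)| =15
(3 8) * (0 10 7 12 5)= (0 10 7 12 5)(3 8)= [10, 1, 2, 8, 4, 0, 6, 12, 3, 9, 7, 11, 5]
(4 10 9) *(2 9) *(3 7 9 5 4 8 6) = (2 5 4 10)(3 7 9 8 6) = [0, 1, 5, 7, 10, 4, 3, 9, 6, 8, 2]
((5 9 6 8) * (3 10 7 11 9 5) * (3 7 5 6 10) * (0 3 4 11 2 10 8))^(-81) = (0 2 11 6 7 4 5 8 3 10 9)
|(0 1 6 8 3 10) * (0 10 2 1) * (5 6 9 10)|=8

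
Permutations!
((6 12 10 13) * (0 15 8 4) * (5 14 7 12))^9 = ((0 15 8 4)(5 14 7 12 10 13 6))^9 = (0 15 8 4)(5 7 10 6 14 12 13)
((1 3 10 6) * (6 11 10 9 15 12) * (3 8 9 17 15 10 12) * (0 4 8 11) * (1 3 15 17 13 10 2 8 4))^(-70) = ((17)(0 1 11 12 6 3 13 10)(2 8 9))^(-70) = (17)(0 11 6 13)(1 12 3 10)(2 9 8)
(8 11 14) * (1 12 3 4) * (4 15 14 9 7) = (1 12 3 15 14 8 11 9 7 4) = [0, 12, 2, 15, 1, 5, 6, 4, 11, 7, 10, 9, 3, 13, 8, 14]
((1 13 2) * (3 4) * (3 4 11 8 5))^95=(1 2 13)(3 5 8 11)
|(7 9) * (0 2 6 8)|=|(0 2 6 8)(7 9)|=4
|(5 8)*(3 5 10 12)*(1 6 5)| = 7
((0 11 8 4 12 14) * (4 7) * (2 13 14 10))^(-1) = (0 14 13 2 10 12 4 7 8 11)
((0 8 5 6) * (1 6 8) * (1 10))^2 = (0 1)(6 10)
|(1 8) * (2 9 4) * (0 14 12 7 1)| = |(0 14 12 7 1 8)(2 9 4)| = 6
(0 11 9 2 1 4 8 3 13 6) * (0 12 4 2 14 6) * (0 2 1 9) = [11, 1, 9, 13, 8, 5, 12, 7, 3, 14, 10, 0, 4, 2, 6] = (0 11)(2 9 14 6 12 4 8 3 13)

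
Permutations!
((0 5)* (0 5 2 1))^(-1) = ((5)(0 2 1))^(-1) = (5)(0 1 2)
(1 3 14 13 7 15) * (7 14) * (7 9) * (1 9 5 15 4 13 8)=(1 3 5 15 9 7 4 13 14 8)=[0, 3, 2, 5, 13, 15, 6, 4, 1, 7, 10, 11, 12, 14, 8, 9]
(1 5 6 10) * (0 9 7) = (0 9 7)(1 5 6 10) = [9, 5, 2, 3, 4, 6, 10, 0, 8, 7, 1]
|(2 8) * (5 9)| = 2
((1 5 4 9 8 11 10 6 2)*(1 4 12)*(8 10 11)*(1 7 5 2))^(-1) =(1 6 10 9 4 2)(5 7 12)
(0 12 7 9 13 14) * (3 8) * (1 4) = [12, 4, 2, 8, 1, 5, 6, 9, 3, 13, 10, 11, 7, 14, 0] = (0 12 7 9 13 14)(1 4)(3 8)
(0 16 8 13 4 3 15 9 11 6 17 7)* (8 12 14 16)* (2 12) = (0 8 13 4 3 15 9 11 6 17 7)(2 12 14 16) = [8, 1, 12, 15, 3, 5, 17, 0, 13, 11, 10, 6, 14, 4, 16, 9, 2, 7]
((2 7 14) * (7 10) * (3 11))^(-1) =((2 10 7 14)(3 11))^(-1) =(2 14 7 10)(3 11)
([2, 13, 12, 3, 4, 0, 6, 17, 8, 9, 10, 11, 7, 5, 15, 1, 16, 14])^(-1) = (0 5 13 1 15 14 17 7 12 2)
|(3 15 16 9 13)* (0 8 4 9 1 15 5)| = 21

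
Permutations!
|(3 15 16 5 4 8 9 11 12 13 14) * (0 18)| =|(0 18)(3 15 16 5 4 8 9 11 12 13 14)| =22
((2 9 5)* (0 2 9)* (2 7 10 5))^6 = ((0 7 10 5 9 2))^6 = (10)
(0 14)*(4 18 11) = (0 14)(4 18 11) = [14, 1, 2, 3, 18, 5, 6, 7, 8, 9, 10, 4, 12, 13, 0, 15, 16, 17, 11]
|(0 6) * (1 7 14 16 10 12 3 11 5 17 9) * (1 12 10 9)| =|(0 6)(1 7 14 16 9 12 3 11 5 17)| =10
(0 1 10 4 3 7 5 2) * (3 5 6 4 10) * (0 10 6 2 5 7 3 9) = (0 1 9)(2 10 6 4 7) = [1, 9, 10, 3, 7, 5, 4, 2, 8, 0, 6]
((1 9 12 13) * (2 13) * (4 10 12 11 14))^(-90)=(14)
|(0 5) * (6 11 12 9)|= |(0 5)(6 11 12 9)|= 4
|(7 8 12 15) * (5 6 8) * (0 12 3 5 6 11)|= 9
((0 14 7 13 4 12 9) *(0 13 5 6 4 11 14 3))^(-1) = ((0 3)(4 12 9 13 11 14 7 5 6))^(-1) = (0 3)(4 6 5 7 14 11 13 9 12)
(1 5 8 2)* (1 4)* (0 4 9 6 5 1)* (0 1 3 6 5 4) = (1 3 6 4)(2 9 5 8) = [0, 3, 9, 6, 1, 8, 4, 7, 2, 5]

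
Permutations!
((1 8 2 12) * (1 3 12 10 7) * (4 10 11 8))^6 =((1 4 10 7)(2 11 8)(3 12))^6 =(12)(1 10)(4 7)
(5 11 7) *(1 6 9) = (1 6 9)(5 11 7) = [0, 6, 2, 3, 4, 11, 9, 5, 8, 1, 10, 7]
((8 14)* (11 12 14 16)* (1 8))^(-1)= ((1 8 16 11 12 14))^(-1)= (1 14 12 11 16 8)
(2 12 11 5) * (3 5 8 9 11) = (2 12 3 5)(8 9 11) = [0, 1, 12, 5, 4, 2, 6, 7, 9, 11, 10, 8, 3]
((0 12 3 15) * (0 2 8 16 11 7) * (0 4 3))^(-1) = (0 12)(2 15 3 4 7 11 16 8)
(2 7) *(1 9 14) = (1 9 14)(2 7) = [0, 9, 7, 3, 4, 5, 6, 2, 8, 14, 10, 11, 12, 13, 1]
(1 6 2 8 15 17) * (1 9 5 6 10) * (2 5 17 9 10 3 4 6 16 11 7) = (1 3 4 6 5 16 11 7 2 8 15 9 17 10) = [0, 3, 8, 4, 6, 16, 5, 2, 15, 17, 1, 7, 12, 13, 14, 9, 11, 10]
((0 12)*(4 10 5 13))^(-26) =((0 12)(4 10 5 13))^(-26) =(4 5)(10 13)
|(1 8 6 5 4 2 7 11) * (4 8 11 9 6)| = |(1 11)(2 7 9 6 5 8 4)| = 14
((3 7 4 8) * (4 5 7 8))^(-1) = ((3 8)(5 7))^(-1) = (3 8)(5 7)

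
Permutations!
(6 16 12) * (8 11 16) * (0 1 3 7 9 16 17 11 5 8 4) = [1, 3, 2, 7, 0, 8, 4, 9, 5, 16, 10, 17, 6, 13, 14, 15, 12, 11] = (0 1 3 7 9 16 12 6 4)(5 8)(11 17)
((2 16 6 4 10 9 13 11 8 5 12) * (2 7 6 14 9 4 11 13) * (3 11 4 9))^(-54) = ((2 16 14 3 11 8 5 12 7 6 4 10 9))^(-54) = (2 10 6 12 8 3 16 9 4 7 5 11 14)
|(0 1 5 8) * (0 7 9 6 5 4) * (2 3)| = 30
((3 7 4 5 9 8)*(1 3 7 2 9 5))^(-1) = (1 4 7 8 9 2 3)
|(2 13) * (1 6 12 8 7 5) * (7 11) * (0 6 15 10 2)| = 12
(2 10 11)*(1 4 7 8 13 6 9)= (1 4 7 8 13 6 9)(2 10 11)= [0, 4, 10, 3, 7, 5, 9, 8, 13, 1, 11, 2, 12, 6]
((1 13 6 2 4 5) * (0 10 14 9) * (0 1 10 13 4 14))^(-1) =((0 13 6 2 14 9 1 4 5 10))^(-1) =(0 10 5 4 1 9 14 2 6 13)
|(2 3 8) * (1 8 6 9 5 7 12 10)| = 10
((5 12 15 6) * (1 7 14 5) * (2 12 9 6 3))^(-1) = ((1 7 14 5 9 6)(2 12 15 3))^(-1) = (1 6 9 5 14 7)(2 3 15 12)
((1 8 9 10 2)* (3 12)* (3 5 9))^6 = (1 10 5 3)(2 9 12 8)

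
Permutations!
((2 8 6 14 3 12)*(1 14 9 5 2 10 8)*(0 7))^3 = ((0 7)(1 14 3 12 10 8 6 9 5 2))^3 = (0 7)(1 12 6 2 3 8 5 14 10 9)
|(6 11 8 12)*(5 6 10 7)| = 7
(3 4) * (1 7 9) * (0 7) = [7, 0, 2, 4, 3, 5, 6, 9, 8, 1] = (0 7 9 1)(3 4)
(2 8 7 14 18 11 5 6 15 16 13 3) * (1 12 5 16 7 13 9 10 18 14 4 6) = (1 12 5)(2 8 13 3)(4 6 15 7)(9 10 18 11 16) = [0, 12, 8, 2, 6, 1, 15, 4, 13, 10, 18, 16, 5, 3, 14, 7, 9, 17, 11]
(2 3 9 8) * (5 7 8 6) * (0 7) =(0 7 8 2 3 9 6 5) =[7, 1, 3, 9, 4, 0, 5, 8, 2, 6]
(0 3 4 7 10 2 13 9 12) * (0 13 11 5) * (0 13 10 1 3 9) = [9, 3, 11, 4, 7, 13, 6, 1, 8, 12, 2, 5, 10, 0] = (0 9 12 10 2 11 5 13)(1 3 4 7)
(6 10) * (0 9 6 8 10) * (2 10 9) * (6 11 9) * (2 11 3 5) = (0 11 9 3 5 2 10 8 6) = [11, 1, 10, 5, 4, 2, 0, 7, 6, 3, 8, 9]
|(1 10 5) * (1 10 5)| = 3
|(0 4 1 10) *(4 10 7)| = |(0 10)(1 7 4)| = 6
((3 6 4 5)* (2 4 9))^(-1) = ((2 4 5 3 6 9))^(-1) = (2 9 6 3 5 4)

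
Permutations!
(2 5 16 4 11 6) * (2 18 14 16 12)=(2 5 12)(4 11 6 18 14 16)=[0, 1, 5, 3, 11, 12, 18, 7, 8, 9, 10, 6, 2, 13, 16, 15, 4, 17, 14]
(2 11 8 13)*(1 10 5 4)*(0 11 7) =(0 11 8 13 2 7)(1 10 5 4) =[11, 10, 7, 3, 1, 4, 6, 0, 13, 9, 5, 8, 12, 2]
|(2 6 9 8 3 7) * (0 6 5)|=|(0 6 9 8 3 7 2 5)|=8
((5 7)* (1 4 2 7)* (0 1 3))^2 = ((0 1 4 2 7 5 3))^2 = (0 4 7 3 1 2 5)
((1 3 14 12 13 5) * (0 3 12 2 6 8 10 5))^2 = ((0 3 14 2 6 8 10 5 1 12 13))^2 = (0 14 6 10 1 13 3 2 8 5 12)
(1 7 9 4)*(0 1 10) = (0 1 7 9 4 10) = [1, 7, 2, 3, 10, 5, 6, 9, 8, 4, 0]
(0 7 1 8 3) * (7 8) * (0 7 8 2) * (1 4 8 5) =[2, 5, 0, 7, 8, 1, 6, 4, 3] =(0 2)(1 5)(3 7 4 8)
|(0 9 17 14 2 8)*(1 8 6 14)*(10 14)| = 20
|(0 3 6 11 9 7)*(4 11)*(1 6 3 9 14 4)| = 6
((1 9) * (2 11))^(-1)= (1 9)(2 11)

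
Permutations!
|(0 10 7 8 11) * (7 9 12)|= |(0 10 9 12 7 8 11)|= 7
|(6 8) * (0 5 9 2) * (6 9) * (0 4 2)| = 10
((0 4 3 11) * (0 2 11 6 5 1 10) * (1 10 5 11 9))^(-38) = ((0 4 3 6 11 2 9 1 5 10))^(-38) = (0 3 11 9 5)(1 10 4 6 2)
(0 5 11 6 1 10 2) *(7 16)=(0 5 11 6 1 10 2)(7 16)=[5, 10, 0, 3, 4, 11, 1, 16, 8, 9, 2, 6, 12, 13, 14, 15, 7]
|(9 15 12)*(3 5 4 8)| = |(3 5 4 8)(9 15 12)| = 12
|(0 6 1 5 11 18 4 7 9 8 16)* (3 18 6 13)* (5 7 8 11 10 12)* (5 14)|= |(0 13 3 18 4 8 16)(1 7 9 11 6)(5 10 12 14)|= 140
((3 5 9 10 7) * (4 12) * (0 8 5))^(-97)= (0 8 5 9 10 7 3)(4 12)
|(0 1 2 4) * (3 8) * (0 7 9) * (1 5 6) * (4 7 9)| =|(0 5 6 1 2 7 4 9)(3 8)| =8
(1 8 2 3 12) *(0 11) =(0 11)(1 8 2 3 12) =[11, 8, 3, 12, 4, 5, 6, 7, 2, 9, 10, 0, 1]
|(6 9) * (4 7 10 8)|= |(4 7 10 8)(6 9)|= 4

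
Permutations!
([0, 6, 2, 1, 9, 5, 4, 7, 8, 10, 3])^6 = (10)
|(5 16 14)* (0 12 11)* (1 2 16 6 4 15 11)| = 11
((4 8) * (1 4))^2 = (1 8 4)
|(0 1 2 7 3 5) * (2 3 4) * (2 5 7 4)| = 7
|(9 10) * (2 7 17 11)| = 4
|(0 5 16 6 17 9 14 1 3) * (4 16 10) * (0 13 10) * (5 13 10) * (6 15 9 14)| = 30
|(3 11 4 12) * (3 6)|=|(3 11 4 12 6)|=5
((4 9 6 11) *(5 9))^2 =(4 9 11 5 6)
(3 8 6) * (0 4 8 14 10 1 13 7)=(0 4 8 6 3 14 10 1 13 7)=[4, 13, 2, 14, 8, 5, 3, 0, 6, 9, 1, 11, 12, 7, 10]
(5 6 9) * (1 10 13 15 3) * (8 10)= (1 8 10 13 15 3)(5 6 9)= [0, 8, 2, 1, 4, 6, 9, 7, 10, 5, 13, 11, 12, 15, 14, 3]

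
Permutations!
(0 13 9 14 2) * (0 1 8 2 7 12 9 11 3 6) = (0 13 11 3 6)(1 8 2)(7 12 9 14) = [13, 8, 1, 6, 4, 5, 0, 12, 2, 14, 10, 3, 9, 11, 7]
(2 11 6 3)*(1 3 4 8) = (1 3 2 11 6 4 8) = [0, 3, 11, 2, 8, 5, 4, 7, 1, 9, 10, 6]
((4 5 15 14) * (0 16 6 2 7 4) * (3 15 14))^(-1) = (0 14 5 4 7 2 6 16)(3 15)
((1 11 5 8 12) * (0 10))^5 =(12)(0 10)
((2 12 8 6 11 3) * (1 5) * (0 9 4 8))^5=(0 11 9 3 4 2 8 12 6)(1 5)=((0 9 4 8 6 11 3 2 12)(1 5))^5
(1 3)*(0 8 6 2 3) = [8, 0, 3, 1, 4, 5, 2, 7, 6] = (0 8 6 2 3 1)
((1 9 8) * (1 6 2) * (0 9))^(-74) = ((0 9 8 6 2 1))^(-74) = (0 2 8)(1 6 9)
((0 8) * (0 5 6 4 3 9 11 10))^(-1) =((0 8 5 6 4 3 9 11 10))^(-1) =(0 10 11 9 3 4 6 5 8)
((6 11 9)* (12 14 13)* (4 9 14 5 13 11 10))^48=((4 9 6 10)(5 13 12)(11 14))^48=(14)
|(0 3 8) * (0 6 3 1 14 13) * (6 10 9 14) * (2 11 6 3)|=24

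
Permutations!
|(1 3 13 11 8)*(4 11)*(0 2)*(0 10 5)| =|(0 2 10 5)(1 3 13 4 11 8)| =12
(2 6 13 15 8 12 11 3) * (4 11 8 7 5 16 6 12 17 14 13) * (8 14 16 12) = (2 8 17 16 6 4 11 3)(5 12 14 13 15 7) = [0, 1, 8, 2, 11, 12, 4, 5, 17, 9, 10, 3, 14, 15, 13, 7, 6, 16]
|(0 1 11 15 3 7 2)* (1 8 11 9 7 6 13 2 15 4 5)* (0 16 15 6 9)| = |(0 8 11 4 5 1)(2 16 15 3 9 7 6 13)| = 24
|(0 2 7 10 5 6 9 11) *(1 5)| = 9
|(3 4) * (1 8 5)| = |(1 8 5)(3 4)| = 6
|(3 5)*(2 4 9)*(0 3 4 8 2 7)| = |(0 3 5 4 9 7)(2 8)| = 6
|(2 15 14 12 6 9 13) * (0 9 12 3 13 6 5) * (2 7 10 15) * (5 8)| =|(0 9 6 12 8 5)(3 13 7 10 15 14)| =6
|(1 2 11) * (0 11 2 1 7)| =|(0 11 7)| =3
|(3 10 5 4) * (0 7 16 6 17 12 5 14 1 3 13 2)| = 20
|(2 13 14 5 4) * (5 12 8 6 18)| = |(2 13 14 12 8 6 18 5 4)| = 9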